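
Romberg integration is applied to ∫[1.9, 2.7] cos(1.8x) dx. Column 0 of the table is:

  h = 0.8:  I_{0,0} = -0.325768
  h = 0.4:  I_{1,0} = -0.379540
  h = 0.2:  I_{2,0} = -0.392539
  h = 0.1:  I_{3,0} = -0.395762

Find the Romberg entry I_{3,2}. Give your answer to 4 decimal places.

-0.3968

I_{2,1} = -0.392539 + (-0.392539 − (-0.379540))/3 = -0.396872
I_{3,1} = -0.395762 + (-0.395762 − (-0.392539))/3 = -0.396836
I_{3,2} = (16·(-0.396836) − (-0.396872)) / 15 = -0.396834
(Column j=1 coincides with Simpson's rule on the same nodes.)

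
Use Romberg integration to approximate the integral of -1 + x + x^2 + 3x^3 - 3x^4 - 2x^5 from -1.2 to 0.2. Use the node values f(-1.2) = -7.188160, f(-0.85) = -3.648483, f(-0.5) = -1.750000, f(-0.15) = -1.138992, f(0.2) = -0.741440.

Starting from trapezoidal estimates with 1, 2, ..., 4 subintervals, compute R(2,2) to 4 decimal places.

-3.5732

R(0,0) (trapezoid, 1 panel, h=1.4000): -5.550720
R(1,0) (trapezoid, 2 panels, h=0.7000): -4.000360
R(2,0) (trapezoid, 4 panels, h=0.3500): -3.675796
R(1,1) = -4.000360 + (-4.000360 − (-5.550720))/3 = -3.483573
R(2,1) = -3.675796 + (-3.675796 − (-4.000360))/3 = -3.567608
R(2,2) = -3.567608 + (-3.567608 − (-3.483573))/15 = -3.573210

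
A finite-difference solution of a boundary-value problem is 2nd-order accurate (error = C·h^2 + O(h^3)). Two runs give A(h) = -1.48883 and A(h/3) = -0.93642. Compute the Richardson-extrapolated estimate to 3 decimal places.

-0.867

Extrapolated value = (9·A(h/3) − A(h)) / (9 − 1)
= (9·(-0.93642) − (-1.48883)) / 8
= -6.93895 / 8 = -0.86737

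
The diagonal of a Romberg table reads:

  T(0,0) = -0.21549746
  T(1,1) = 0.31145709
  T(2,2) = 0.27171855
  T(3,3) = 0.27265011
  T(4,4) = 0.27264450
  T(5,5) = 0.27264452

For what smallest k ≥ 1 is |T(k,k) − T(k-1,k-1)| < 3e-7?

|T(1,1) − T(0,0)| = 0.52695455 ≥ 3e-7
|T(2,2) − T(1,1)| = 0.03973854 ≥ 3e-7
|T(3,3) − T(2,2)| = 0.00093156 ≥ 3e-7
|T(4,4) − T(3,3)| = 0.00000561 ≥ 3e-7
|T(5,5) − T(4,4)| = 0.00000002 < 3e-7

k = 5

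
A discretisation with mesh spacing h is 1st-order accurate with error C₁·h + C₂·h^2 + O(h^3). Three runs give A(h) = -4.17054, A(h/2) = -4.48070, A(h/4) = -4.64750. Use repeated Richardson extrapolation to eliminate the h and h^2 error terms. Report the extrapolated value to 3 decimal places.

-4.822

First eliminate the h term (factor 2^1 = 2):
  B₁ = (2·(-4.48070) − (-4.17054))/1 = -4.79086
  B₂ = (2·(-4.64750) − (-4.48070))/1 = -4.81430
Then eliminate the h^2 term (factor 2^2 = 4):
  (4·(-4.81430) − (-4.79086))/3 = -4.82211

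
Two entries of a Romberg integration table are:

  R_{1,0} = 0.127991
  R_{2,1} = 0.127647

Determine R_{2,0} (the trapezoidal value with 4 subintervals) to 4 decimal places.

From R_{2,1} = (4·R_{2,0} − R_{1,0})/3, solve for R_{2,0}:
4·R_{2,0} = 3·0.127647 + 0.127991 = 0.510932
R_{2,0} = 0.127733

0.1277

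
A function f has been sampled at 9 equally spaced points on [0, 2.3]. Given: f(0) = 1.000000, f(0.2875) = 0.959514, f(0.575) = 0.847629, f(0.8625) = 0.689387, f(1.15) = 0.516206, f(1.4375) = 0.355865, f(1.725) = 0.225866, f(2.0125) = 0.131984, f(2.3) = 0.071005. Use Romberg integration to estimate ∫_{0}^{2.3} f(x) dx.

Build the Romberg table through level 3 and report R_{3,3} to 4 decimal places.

R_{0,0} (trapezoid, 1 panel, h=2.3000): 1.231656
R_{1,0} (trapezoid, 2 panels, h=1.1500): 1.209465
R_{2,0} (trapezoid, 4 panels, h=0.5750): 1.221992
R_{3,0} (trapezoid, 8 panels, h=0.2875): 1.225312
R_{1,1} = 1.209465 + (1.209465 − 1.231656)/3 = 1.202068
R_{2,1} = 1.221992 + (1.221992 − 1.209465)/3 = 1.226168
R_{3,1} = 1.225312 + (1.225312 − 1.221992)/3 = 1.226419
R_{2,2} = 1.226168 + (1.226168 − 1.202068)/15 = 1.227775
R_{3,2} = 1.226419 + (1.226419 − 1.226168)/15 = 1.226436
R_{3,3} = 1.226436 + (1.226436 − 1.227775)/63 = 1.226415

1.2264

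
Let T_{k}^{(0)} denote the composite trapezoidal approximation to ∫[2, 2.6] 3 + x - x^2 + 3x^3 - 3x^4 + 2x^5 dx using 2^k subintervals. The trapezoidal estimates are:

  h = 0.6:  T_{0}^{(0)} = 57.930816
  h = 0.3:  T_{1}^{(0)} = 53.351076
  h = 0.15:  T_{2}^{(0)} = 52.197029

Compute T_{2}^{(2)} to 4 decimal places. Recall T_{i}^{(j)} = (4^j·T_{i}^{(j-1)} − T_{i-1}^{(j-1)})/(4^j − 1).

Richardson extrapolation on the trapezoidal column (denominator 4−1=3):
T_{1}^{(1)} = 53.351076 + (53.351076 − 57.930816)/3 = 51.824496
T_{2}^{(1)} = 52.197029 + (52.197029 − 53.351076)/3 = 51.812347
T_{2}^{(2)} = 51.812347 + (51.812347 − 51.824496)/15 = 51.811537

51.8115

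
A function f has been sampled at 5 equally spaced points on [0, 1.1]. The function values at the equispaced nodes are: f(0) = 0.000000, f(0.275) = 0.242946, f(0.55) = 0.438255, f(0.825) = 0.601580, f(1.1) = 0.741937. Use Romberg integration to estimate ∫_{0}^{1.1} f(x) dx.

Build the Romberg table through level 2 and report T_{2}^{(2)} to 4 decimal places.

0.4581

T_{0}^{(0)} (trapezoid, 1 panel, h=1.1000): 0.408065
T_{1}^{(0)} (trapezoid, 2 panels, h=0.5500): 0.445073
T_{2}^{(0)} (trapezoid, 4 panels, h=0.2750): 0.454781
T_{1}^{(1)} = 0.445073 + (0.445073 − 0.408065)/3 = 0.457409
T_{2}^{(1)} = 0.454781 + (0.454781 − 0.445073)/3 = 0.458017
T_{2}^{(2)} = 0.458017 + (0.458017 − 0.457409)/15 = 0.458058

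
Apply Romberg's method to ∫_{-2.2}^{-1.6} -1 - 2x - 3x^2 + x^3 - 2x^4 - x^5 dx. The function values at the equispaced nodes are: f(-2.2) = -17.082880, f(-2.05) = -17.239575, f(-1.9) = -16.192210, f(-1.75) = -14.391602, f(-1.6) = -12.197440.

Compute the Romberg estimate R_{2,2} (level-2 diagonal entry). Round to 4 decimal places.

R_{0,0} (trapezoid, 1 panel, h=0.6000): -8.784096
R_{1,0} (trapezoid, 2 panels, h=0.3000): -9.249711
R_{2,0} (trapezoid, 4 panels, h=0.1500): -9.369532
R_{1,1} = -9.249711 + (-9.249711 − (-8.784096))/3 = -9.404916
R_{2,1} = -9.369532 + (-9.369532 − (-9.249711))/3 = -9.409472
R_{2,2} = -9.409472 + (-9.409472 − (-9.404916))/15 = -9.409776

-9.4098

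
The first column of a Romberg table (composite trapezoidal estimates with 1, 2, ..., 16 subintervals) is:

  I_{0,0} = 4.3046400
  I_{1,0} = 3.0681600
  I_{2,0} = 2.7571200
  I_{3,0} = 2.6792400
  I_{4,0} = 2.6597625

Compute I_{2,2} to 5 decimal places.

2.65327

I_{1,1} = 3.0681600 + (3.0681600 − 4.3046400)/3 = 2.6560000
I_{2,1} = (4·2.7571200 − 3.0681600) / 3 = 2.6534400
I_{2,2} = 2.6534400 + (2.6534400 − 2.6560000)/15 = 2.6532693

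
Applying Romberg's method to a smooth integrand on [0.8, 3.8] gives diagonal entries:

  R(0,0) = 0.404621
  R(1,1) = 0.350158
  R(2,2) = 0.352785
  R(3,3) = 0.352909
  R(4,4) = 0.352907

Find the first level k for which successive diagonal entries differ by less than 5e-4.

k = 3

|R(1,1) − R(0,0)| = 0.054463 ≥ 5e-4
|R(2,2) − R(1,1)| = 0.002627 ≥ 5e-4
|R(3,3) − R(2,2)| = 0.000124 < 5e-4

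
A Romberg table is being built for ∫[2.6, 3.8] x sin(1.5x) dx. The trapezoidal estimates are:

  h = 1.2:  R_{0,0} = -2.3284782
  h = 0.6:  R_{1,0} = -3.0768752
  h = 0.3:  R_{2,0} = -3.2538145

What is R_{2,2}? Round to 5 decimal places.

R_{1,1} = -3.0768752 + (-3.0768752 − (-2.3284782))/3 = -3.3263409
R_{2,1} = (4·(-3.2538145) − (-3.0768752)) / 3 = -3.3127943
R_{2,2} = (16·(-3.3127943) − (-3.3263409)) / 15 = -3.3118912
(Column j=1 coincides with Simpson's rule on the same nodes.)

-3.31189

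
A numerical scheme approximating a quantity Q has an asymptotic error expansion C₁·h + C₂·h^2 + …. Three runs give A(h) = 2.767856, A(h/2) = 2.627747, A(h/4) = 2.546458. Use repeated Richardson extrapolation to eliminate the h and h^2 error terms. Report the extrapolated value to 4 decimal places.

2.4577

First eliminate the h term (factor 2^1 = 2):
  B₁ = (2·2.627747 − 2.767856)/1 = 2.487638
  B₂ = (2·2.546458 − 2.627747)/1 = 2.465169
Then eliminate the h^2 term (factor 2^2 = 4):
  (4·2.465169 − 2.487638)/3 = 2.457679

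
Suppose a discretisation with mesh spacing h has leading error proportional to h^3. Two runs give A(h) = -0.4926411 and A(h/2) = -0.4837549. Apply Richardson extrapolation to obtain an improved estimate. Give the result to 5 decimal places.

-0.48249

The leading error scales as h^3; refining by a factor of 2 reduces it by 2^3 = 8.
Extrapolated value = (8·A(h/2) − A(h)) / (8 − 1)
= (8·(-0.4837549) − (-0.4926411)) / 7
= -3.3773981 / 7 = -0.4824854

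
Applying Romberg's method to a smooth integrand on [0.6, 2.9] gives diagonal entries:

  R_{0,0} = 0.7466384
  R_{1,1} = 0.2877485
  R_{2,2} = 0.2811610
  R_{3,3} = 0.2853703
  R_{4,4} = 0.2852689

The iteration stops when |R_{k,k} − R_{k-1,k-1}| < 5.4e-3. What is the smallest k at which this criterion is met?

|R_{1,1} − R_{0,0}| = 0.4588899 ≥ 5.4e-3
|R_{2,2} − R_{1,1}| = 0.0065875 ≥ 5.4e-3
|R_{3,3} − R_{2,2}| = 0.0042093 < 5.4e-3

k = 3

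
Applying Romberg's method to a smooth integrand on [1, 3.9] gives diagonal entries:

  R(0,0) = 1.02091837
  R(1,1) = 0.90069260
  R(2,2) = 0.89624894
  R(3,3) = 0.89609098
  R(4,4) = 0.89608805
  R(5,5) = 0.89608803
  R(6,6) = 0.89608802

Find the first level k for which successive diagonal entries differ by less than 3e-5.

|R(1,1) − R(0,0)| = 0.12022577 ≥ 3e-5
|R(2,2) − R(1,1)| = 0.00444366 ≥ 3e-5
|R(3,3) − R(2,2)| = 0.00015796 ≥ 3e-5
|R(4,4) − R(3,3)| = 0.00000293 < 3e-5

k = 4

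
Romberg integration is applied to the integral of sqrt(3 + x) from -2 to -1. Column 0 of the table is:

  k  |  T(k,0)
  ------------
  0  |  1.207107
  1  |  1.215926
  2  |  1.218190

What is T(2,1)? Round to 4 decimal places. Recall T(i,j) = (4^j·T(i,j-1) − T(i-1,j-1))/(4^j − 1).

1.2189

Richardson extrapolation on the trapezoidal column (denominator 4−1=3):
T(2,1) = (4·1.218190 − 1.215926) / 3 = 1.218945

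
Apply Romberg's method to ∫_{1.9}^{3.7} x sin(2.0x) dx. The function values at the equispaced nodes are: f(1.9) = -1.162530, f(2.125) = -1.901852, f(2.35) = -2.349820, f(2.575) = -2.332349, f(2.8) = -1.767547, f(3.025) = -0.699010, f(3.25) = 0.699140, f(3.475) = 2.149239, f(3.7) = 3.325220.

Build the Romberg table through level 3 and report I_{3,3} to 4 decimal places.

-1.1851

I_{0,0} (trapezoid, 1 panel, h=1.8000): 1.946421
I_{1,0} (trapezoid, 2 panels, h=0.9000): -0.617582
I_{2,0} (trapezoid, 4 panels, h=0.4500): -1.051597
I_{3,0} (trapezoid, 8 panels, h=0.2250): -1.152192
I_{1,1} = -0.617582 + (-0.617582 − 1.946421)/3 = -1.472250
I_{2,1} = -1.051597 + (-1.051597 − (-0.617582))/3 = -1.196269
I_{3,1} = -1.152192 + (-1.152192 − (-1.051597))/3 = -1.185724
I_{2,2} = -1.196269 + (-1.196269 − (-1.472250))/15 = -1.177870
I_{3,2} = -1.185724 + (-1.185724 − (-1.196269))/15 = -1.185021
I_{3,3} = -1.185021 + (-1.185021 − (-1.177870))/63 = -1.185135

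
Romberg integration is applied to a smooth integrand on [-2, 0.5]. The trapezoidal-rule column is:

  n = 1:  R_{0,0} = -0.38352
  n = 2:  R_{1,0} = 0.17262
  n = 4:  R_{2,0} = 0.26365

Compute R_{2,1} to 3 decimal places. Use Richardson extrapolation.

Richardson extrapolation on the trapezoidal column (denominator 4−1=3):
R_{2,1} = 0.26365 + (0.26365 − 0.17262)/3 = 0.29399

0.294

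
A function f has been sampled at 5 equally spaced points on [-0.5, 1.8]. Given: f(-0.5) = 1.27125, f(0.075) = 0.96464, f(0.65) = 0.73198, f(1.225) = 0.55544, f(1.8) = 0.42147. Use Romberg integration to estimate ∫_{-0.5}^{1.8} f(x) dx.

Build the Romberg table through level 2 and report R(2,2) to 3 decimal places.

R(0,0) (trapezoid, 1 panel, h=2.3000): 1.94663
R(1,0) (trapezoid, 2 panels, h=1.1500): 1.81509
R(2,0) (trapezoid, 4 panels, h=0.5750): 1.78159
R(1,1) = 1.81509 + (1.81509 − 1.94663)/3 = 1.77124
R(2,1) = 1.78159 + (1.78159 − 1.81509)/3 = 1.77042
R(2,2) = 1.77042 + (1.77042 − 1.77124)/15 = 1.77037

1.770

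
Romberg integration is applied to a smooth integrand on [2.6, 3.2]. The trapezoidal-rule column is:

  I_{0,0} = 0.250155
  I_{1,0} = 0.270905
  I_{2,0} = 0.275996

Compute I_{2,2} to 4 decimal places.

0.2777

Richardson extrapolation on the trapezoidal column (denominator 4−1=3):
I_{1,1} = (4·0.270905 − 0.250155) / 3 = 0.277822
I_{2,1} = (4·0.275996 − 0.270905) / 3 = 0.277693
I_{2,2} = 0.277693 + (0.277693 − 0.277822)/15 = 0.277684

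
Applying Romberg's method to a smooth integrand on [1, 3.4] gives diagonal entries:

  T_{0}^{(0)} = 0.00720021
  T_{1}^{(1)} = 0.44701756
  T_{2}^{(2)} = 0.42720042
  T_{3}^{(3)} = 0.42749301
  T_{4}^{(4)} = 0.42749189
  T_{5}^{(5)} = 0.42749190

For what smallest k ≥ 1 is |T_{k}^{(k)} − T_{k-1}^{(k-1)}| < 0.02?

|T_{1}^{(1)} − T_{0}^{(0)}| = 0.43981735 ≥ 0.02
|T_{2}^{(2)} − T_{1}^{(1)}| = 0.01981714 < 0.02

k = 2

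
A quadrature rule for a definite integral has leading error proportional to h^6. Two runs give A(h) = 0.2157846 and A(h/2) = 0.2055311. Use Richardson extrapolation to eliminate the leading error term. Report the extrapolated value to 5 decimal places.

Extrapolated value = (64·A(h/2) − A(h)) / (64 − 1)
= (64·0.2055311 − 0.2157846) / 63
= 12.9382058 / 63 = 0.2053683

0.20537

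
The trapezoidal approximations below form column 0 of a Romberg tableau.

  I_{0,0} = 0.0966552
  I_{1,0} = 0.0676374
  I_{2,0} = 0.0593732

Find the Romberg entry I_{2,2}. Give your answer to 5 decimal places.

0.05653

I_{1,1} = 0.0676374 + (0.0676374 − 0.0966552)/3 = 0.0579648
I_{2,1} = 0.0593732 + (0.0593732 − 0.0676374)/3 = 0.0566185
I_{2,2} = (16·0.0566185 − 0.0579648) / 15 = 0.0565287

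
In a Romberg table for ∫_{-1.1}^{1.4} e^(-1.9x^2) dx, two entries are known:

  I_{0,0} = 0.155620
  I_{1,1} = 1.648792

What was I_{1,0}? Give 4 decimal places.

From I_{1,1} = (4·I_{1,0} − I_{0,0})/3, solve for I_{1,0}:
4·I_{1,0} = 3·1.648792 + 0.155620 = 5.101996
I_{1,0} = 1.275499

1.2755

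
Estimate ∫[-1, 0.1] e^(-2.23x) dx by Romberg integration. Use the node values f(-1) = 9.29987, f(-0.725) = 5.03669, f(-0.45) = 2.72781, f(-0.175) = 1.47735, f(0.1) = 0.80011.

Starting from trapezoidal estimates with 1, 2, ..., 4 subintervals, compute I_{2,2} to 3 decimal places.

3.812

I_{0,0} (trapezoid, 1 panel, h=1.1000): 5.55499
I_{1,0} (trapezoid, 2 panels, h=0.5500): 4.27779
I_{2,0} (trapezoid, 4 panels, h=0.2750): 3.93026
I_{1,1} = 4.27779 + (4.27779 − 5.55499)/3 = 3.85206
I_{2,1} = 3.93026 + (3.93026 − 4.27779)/3 = 3.81442
I_{2,2} = 3.81442 + (3.81442 − 3.85206)/15 = 3.81191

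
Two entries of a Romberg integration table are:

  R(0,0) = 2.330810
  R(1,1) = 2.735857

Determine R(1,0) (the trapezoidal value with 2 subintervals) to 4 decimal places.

From R(1,1) = (4·R(1,0) − R(0,0))/3, solve for R(1,0):
4·R(1,0) = 3·2.735857 + 2.330810 = 10.538381
R(1,0) = 2.634595

2.6346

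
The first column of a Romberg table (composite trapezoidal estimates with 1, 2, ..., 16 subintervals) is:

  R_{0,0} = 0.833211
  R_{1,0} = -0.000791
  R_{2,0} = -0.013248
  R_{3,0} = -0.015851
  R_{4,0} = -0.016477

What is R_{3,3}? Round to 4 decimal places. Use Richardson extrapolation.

-0.0169

Richardson extrapolation on the trapezoidal column (denominator 4−1=3):
R_{1,1} = -0.000791 + (-0.000791 − 0.833211)/3 = -0.278792
R_{2,1} = (4·(-0.013248) − (-0.000791)) / 3 = -0.017400
R_{3,1} = (4·(-0.015851) − (-0.013248)) / 3 = -0.016719
R_{2,2} = (16·(-0.017400) − (-0.278792)) / 15 = 0.000026
R_{3,2} = (16·(-0.016719) − (-0.017400)) / 15 = -0.016674
R_{3,3} = (64·(-0.016674) − 0.000026) / 63 = -0.016939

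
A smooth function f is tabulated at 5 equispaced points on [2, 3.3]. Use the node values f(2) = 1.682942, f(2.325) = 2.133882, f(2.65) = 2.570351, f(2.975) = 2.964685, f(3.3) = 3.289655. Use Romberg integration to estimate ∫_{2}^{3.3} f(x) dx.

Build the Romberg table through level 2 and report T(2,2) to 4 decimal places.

T(0,0) (trapezoid, 1 panel, h=1.3000): 3.232188
T(1,0) (trapezoid, 2 panels, h=0.6500): 3.286822
T(2,0) (trapezoid, 4 panels, h=0.3250): 3.300445
T(1,1) = 3.286822 + (3.286822 − 3.232188)/3 = 3.305033
T(2,1) = 3.300445 + (3.300445 − 3.286822)/3 = 3.304986
T(2,2) = 3.304986 + (3.304986 − 3.305033)/15 = 3.304983

3.3050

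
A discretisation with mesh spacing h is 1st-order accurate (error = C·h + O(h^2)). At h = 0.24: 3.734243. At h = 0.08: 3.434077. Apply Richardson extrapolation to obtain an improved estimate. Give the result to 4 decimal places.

3.2840

Extrapolated value = (3·A(h/3) − A(h)) / (3 − 1)
= (3·3.434077 − 3.734243) / 2
= 6.567988 / 2 = 3.283994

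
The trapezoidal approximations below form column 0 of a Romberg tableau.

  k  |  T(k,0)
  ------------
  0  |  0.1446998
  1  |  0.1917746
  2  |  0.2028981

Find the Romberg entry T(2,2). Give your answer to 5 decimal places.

0.20655

Richardson extrapolation on the trapezoidal column (denominator 4−1=3):
T(1,1) = (4·0.1917746 − 0.1446998) / 3 = 0.2074662
T(2,1) = (4·0.2028981 − 0.1917746) / 3 = 0.2066059
T(2,2) = 0.2066059 + (0.2066059 − 0.2074662)/15 = 0.2065485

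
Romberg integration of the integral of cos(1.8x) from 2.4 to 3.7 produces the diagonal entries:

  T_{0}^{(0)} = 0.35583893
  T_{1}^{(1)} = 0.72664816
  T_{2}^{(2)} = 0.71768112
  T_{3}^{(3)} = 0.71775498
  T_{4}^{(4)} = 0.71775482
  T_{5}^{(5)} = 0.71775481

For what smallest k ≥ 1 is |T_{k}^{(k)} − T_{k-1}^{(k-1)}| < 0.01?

|T_{1}^{(1)} − T_{0}^{(0)}| = 0.37080923 ≥ 0.01
|T_{2}^{(2)} − T_{1}^{(1)}| = 0.00896704 < 0.01

k = 2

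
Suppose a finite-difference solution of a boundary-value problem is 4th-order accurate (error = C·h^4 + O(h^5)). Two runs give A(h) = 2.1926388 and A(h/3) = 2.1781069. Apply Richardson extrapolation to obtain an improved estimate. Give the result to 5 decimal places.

2.17793

Extrapolated value = (81·A(h/3) − A(h)) / (81 − 1)
= (81·2.1781069 − 2.1926388) / 80
= 174.2340201 / 80 = 2.1779253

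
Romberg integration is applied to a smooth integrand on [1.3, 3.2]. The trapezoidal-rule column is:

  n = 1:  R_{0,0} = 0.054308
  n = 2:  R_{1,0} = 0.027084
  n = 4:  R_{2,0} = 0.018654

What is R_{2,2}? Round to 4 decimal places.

0.0157

Richardson extrapolation on the trapezoidal column (denominator 4−1=3):
R_{1,1} = 0.027084 + (0.027084 − 0.054308)/3 = 0.018009
R_{2,1} = (4·0.018654 − 0.027084) / 3 = 0.015844
R_{2,2} = 0.015844 + (0.015844 − 0.018009)/15 = 0.015700
(Column j=1 coincides with Simpson's rule on the same nodes.)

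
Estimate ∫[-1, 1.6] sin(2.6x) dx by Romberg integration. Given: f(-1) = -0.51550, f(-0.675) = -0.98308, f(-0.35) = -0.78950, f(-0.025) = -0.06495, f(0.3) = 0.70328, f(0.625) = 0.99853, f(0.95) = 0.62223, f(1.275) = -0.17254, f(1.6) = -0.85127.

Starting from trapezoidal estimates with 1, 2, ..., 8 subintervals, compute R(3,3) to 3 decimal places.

R(0,0) (trapezoid, 1 panel, h=2.6000): -1.77680
R(1,0) (trapezoid, 2 panels, h=1.3000): 0.02586
R(2,0) (trapezoid, 4 panels, h=0.6500): -0.09579
R(3,0) (trapezoid, 8 panels, h=0.3250): -0.12006
R(1,1) = 0.02586 + (0.02586 − (-1.77680))/3 = 0.62675
R(2,1) = -0.09579 + (-0.09579 − 0.02586)/3 = -0.13634
R(3,1) = -0.12006 + (-0.12006 − (-0.09579))/3 = -0.12815
R(2,2) = -0.13634 + (-0.13634 − 0.62675)/15 = -0.18721
R(3,2) = -0.12815 + (-0.12815 − (-0.13634))/15 = -0.12760
R(3,3) = -0.12760 + (-0.12760 − (-0.18721))/63 = -0.12665

-0.127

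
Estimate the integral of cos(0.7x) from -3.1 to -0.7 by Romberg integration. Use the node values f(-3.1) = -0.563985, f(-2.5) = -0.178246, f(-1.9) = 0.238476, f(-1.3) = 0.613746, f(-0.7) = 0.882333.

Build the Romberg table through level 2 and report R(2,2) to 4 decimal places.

R(0,0) (trapezoid, 1 panel, h=2.4000): 0.382018
R(1,0) (trapezoid, 2 panels, h=1.2000): 0.477180
R(2,0) (trapezoid, 4 panels, h=0.6000): 0.499890
R(1,1) = 0.477180 + (0.477180 − 0.382018)/3 = 0.508901
R(2,1) = 0.499890 + (0.499890 − 0.477180)/3 = 0.507460
R(2,2) = 0.507460 + (0.507460 − 0.508901)/15 = 0.507364

0.5074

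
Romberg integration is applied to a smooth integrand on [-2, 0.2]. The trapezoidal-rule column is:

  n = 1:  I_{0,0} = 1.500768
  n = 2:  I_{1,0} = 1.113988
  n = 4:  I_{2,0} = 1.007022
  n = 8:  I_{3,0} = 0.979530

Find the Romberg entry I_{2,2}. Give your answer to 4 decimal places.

0.9705

Richardson extrapolation on the trapezoidal column (denominator 4−1=3):
I_{1,1} = 1.113988 + (1.113988 − 1.500768)/3 = 0.985061
I_{2,1} = 1.007022 + (1.007022 − 1.113988)/3 = 0.971367
I_{2,2} = 0.971367 + (0.971367 − 0.985061)/15 = 0.970454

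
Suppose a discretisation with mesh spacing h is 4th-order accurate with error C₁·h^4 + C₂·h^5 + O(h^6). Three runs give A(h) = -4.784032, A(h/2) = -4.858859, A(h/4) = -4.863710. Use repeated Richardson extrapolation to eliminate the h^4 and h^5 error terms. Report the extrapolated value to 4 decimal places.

First eliminate the h^4 term (factor 2^4 = 16):
  B₁ = (16·(-4.858859) − (-4.784032))/15 = -4.863847
  B₂ = (16·(-4.863710) − (-4.858859))/15 = -4.864033
Then eliminate the h^5 term (factor 2^5 = 32):
  (32·(-4.864033) − (-4.863847))/31 = -4.864039

-4.8640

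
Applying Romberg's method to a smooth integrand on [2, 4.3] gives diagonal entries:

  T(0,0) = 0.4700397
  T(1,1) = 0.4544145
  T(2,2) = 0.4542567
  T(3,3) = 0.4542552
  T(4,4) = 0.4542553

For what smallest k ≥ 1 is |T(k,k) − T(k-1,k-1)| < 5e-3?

k = 2

|T(1,1) − T(0,0)| = 0.0156252 ≥ 5e-3
|T(2,2) − T(1,1)| = 0.0001578 < 5e-3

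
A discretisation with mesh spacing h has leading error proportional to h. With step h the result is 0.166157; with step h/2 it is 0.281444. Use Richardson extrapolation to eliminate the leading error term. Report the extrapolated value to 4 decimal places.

0.3967

The leading error scales as h; refining by a factor of 2 reduces it by 2^1 = 2.
Extrapolated value = (2·A(h/2) − A(h)) / (2 − 1)
= (2·0.281444 − 0.166157) / 1
= 0.396731 / 1 = 0.396731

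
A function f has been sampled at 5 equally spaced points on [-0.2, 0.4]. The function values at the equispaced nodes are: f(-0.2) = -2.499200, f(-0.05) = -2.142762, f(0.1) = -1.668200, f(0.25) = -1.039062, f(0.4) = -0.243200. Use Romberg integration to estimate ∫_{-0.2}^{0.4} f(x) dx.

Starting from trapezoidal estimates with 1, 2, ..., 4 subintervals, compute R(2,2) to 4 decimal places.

-0.9402

R(0,0) (trapezoid, 1 panel, h=0.6000): -0.822720
R(1,0) (trapezoid, 2 panels, h=0.3000): -0.911820
R(2,0) (trapezoid, 4 panels, h=0.1500): -0.933184
R(1,1) = -0.911820 + (-0.911820 − (-0.822720))/3 = -0.941520
R(2,1) = -0.933184 + (-0.933184 − (-0.911820))/3 = -0.940305
R(2,2) = -0.940305 + (-0.940305 − (-0.941520))/15 = -0.940224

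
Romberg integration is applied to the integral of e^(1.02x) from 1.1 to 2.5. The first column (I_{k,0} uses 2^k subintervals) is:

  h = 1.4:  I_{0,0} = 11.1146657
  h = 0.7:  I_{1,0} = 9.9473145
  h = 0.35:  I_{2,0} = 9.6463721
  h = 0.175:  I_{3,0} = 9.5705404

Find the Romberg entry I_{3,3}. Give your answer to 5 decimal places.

9.54521

Richardson extrapolation on the trapezoidal column (denominator 4−1=3):
I_{1,1} = (4·9.9473145 − 11.1146657) / 3 = 9.5581974
I_{2,1} = 9.6463721 + (9.6463721 − 9.9473145)/3 = 9.5460580
I_{3,1} = 9.5705404 + (9.5705404 − 9.6463721)/3 = 9.5452632
I_{2,2} = 9.5460580 + (9.5460580 − 9.5581974)/15 = 9.5452487
I_{3,2} = (16·9.5452632 − 9.5460580) / 15 = 9.5452102
I_{3,3} = 9.5452102 + (9.5452102 − 9.5452487)/63 = 9.5452096
(Column j=1 coincides with Simpson's rule on the same nodes.)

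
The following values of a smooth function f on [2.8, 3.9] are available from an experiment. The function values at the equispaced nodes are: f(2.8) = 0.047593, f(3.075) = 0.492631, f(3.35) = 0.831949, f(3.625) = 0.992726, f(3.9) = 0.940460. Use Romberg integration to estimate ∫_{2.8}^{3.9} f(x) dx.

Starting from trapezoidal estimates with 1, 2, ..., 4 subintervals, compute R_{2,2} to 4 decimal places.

0.7875

R_{0,0} (trapezoid, 1 panel, h=1.1000): 0.543429
R_{1,0} (trapezoid, 2 panels, h=0.5500): 0.729287
R_{2,0} (trapezoid, 4 panels, h=0.2750): 0.773116
R_{1,1} = 0.729287 + (0.729287 − 0.543429)/3 = 0.791240
R_{2,1} = 0.773116 + (0.773116 − 0.729287)/3 = 0.787726
R_{2,2} = 0.787726 + (0.787726 − 0.791240)/15 = 0.787492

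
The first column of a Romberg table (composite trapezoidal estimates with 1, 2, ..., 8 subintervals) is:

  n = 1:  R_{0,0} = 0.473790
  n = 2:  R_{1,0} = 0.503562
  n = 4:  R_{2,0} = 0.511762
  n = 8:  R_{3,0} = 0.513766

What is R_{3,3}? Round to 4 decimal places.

R_{1,1} = (4·0.503562 − 0.473790) / 3 = 0.513486
R_{2,1} = 0.511762 + (0.511762 − 0.503562)/3 = 0.514495
R_{3,1} = 0.513766 + (0.513766 − 0.511762)/3 = 0.514434
R_{2,2} = 0.514495 + (0.514495 − 0.513486)/15 = 0.514562
R_{3,2} = 0.514434 + (0.514434 − 0.514495)/15 = 0.514430
R_{3,3} = (64·0.514430 − 0.514562) / 63 = 0.514428

0.5144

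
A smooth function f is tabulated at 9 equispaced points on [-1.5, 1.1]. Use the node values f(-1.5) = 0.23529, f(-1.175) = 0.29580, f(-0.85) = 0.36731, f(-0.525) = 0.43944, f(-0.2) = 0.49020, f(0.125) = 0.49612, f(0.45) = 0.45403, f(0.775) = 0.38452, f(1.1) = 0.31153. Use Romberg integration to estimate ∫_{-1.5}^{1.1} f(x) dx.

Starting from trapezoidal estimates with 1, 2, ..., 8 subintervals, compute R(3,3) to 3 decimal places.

R(0,0) (trapezoid, 1 panel, h=2.6000): 0.71087
R(1,0) (trapezoid, 2 panels, h=1.3000): 0.99269
R(2,0) (trapezoid, 4 panels, h=0.6500): 1.03022
R(3,0) (trapezoid, 8 panels, h=0.3250): 1.04027
R(1,1) = 0.99269 + (0.99269 − 0.71087)/3 = 1.08663
R(2,1) = 1.03022 + (1.03022 − 0.99269)/3 = 1.04273
R(3,1) = 1.04027 + (1.04027 − 1.03022)/3 = 1.04362
R(2,2) = 1.04273 + (1.04273 − 1.08663)/15 = 1.03980
R(3,2) = 1.04362 + (1.04362 − 1.04273)/15 = 1.04368
R(3,3) = 1.04368 + (1.04368 − 1.03980)/63 = 1.04374

1.044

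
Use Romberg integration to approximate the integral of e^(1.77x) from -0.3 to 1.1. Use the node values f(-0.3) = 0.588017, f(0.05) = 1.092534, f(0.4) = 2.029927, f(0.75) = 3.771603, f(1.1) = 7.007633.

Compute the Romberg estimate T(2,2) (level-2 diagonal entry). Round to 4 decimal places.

3.6273

T(0,0) (trapezoid, 1 panel, h=1.4000): 5.316955
T(1,0) (trapezoid, 2 panels, h=0.7000): 4.079426
T(2,0) (trapezoid, 4 panels, h=0.3500): 3.742161
T(1,1) = 4.079426 + (4.079426 − 5.316955)/3 = 3.666916
T(2,1) = 3.742161 + (3.742161 − 4.079426)/3 = 3.629739
T(2,2) = 3.629739 + (3.629739 − 3.666916)/15 = 3.627261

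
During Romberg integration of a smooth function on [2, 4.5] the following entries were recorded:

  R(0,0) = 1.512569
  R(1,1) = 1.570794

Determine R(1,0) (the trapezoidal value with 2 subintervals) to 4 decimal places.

1.5562

From R(1,1) = (4·R(1,0) − R(0,0))/3, solve for R(1,0):
4·R(1,0) = 3·1.570794 + 1.512569 = 6.224951
R(1,0) = 1.556238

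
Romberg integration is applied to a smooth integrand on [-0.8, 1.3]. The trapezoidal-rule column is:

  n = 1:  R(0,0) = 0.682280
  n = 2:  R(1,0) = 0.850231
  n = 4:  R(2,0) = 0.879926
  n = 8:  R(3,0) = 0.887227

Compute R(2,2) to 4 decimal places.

0.8887

Richardson extrapolation on the trapezoidal column (denominator 4−1=3):
R(1,1) = 0.850231 + (0.850231 − 0.682280)/3 = 0.906215
R(2,1) = (4·0.879926 − 0.850231) / 3 = 0.889824
R(2,2) = 0.889824 + (0.889824 − 0.906215)/15 = 0.888731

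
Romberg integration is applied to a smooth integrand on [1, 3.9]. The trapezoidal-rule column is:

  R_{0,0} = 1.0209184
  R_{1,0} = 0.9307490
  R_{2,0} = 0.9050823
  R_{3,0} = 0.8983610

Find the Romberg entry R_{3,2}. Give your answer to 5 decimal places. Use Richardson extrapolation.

Richardson extrapolation on the trapezoidal column (denominator 4−1=3):
R_{2,1} = (4·0.9050823 − 0.9307490) / 3 = 0.8965267
R_{3,1} = 0.8983610 + (0.8983610 − 0.9050823)/3 = 0.8961206
R_{3,2} = 0.8961206 + (0.8961206 − 0.8965267)/15 = 0.8960935

0.89609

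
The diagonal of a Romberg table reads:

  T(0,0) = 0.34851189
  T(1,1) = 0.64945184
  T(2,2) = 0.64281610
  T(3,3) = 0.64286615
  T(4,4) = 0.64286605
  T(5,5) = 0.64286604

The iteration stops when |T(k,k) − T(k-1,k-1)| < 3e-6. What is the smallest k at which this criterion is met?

k = 4

|T(1,1) − T(0,0)| = 0.30093995 ≥ 3e-6
|T(2,2) − T(1,1)| = 0.00663574 ≥ 3e-6
|T(3,3) − T(2,2)| = 0.00005005 ≥ 3e-6
|T(4,4) − T(3,3)| = 0.00000010 < 3e-6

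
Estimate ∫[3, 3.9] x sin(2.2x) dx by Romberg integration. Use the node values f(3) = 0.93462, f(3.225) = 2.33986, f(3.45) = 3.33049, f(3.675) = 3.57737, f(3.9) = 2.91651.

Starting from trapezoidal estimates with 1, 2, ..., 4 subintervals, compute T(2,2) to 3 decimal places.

T(0,0) (trapezoid, 1 panel, h=0.9000): 1.73301
T(1,0) (trapezoid, 2 panels, h=0.4500): 2.36522
T(2,0) (trapezoid, 4 panels, h=0.2250): 2.51399
T(1,1) = 2.36522 + (2.36522 − 1.73301)/3 = 2.57596
T(2,1) = 2.51399 + (2.51399 − 2.36522)/3 = 2.56358
T(2,2) = 2.56358 + (2.56358 − 2.57596)/15 = 2.56275

2.563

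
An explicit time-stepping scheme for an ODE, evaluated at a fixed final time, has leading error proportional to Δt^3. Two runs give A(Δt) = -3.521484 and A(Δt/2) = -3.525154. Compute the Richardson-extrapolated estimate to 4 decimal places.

-3.5257

The leading error scales as Δt^3; refining by a factor of 2 reduces it by 2^3 = 8.
Extrapolated value = (8·A(Δt/2) − A(Δt)) / (8 − 1)
= (8·(-3.525154) − (-3.521484)) / 7
= -24.679748 / 7 = -3.525678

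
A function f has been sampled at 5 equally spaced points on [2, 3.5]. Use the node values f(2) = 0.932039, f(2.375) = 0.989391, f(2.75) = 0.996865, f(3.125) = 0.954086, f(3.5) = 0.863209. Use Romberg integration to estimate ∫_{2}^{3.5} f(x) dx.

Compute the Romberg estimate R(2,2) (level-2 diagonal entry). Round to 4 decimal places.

R(0,0) (trapezoid, 1 panel, h=1.5000): 1.346436
R(1,0) (trapezoid, 2 panels, h=0.7500): 1.420867
R(2,0) (trapezoid, 4 panels, h=0.3750): 1.439237
R(1,1) = 1.420867 + (1.420867 − 1.346436)/3 = 1.445677
R(2,1) = 1.439237 + (1.439237 − 1.420867)/3 = 1.445360
R(2,2) = 1.445360 + (1.445360 − 1.445677)/15 = 1.445339

1.4453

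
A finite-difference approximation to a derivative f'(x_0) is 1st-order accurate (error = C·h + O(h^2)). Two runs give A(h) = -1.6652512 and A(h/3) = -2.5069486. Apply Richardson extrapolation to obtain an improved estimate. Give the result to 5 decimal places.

-2.92780

The leading error scales as h; refining by a factor of 3 reduces it by 3^1 = 3.
Extrapolated value = (3·A(h/3) − A(h)) / (3 − 1)
= (3·(-2.5069486) − (-1.6652512)) / 2
= -5.8555946 / 2 = -2.9277973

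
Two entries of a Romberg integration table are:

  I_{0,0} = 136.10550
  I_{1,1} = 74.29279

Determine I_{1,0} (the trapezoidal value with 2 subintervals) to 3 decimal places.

From I_{1,1} = (4·I_{1,0} − I_{0,0})/3, solve for I_{1,0}:
4·I_{1,0} = 3·74.29279 + 136.10550 = 358.98387
I_{1,0} = 89.74597

89.746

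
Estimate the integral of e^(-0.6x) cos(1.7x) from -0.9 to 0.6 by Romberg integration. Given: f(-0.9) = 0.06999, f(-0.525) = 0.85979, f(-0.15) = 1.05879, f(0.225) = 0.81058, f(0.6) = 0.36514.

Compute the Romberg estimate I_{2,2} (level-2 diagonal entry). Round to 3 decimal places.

I_{0,0} (trapezoid, 1 panel, h=1.5000): 0.32635
I_{1,0} (trapezoid, 2 panels, h=0.7500): 0.95727
I_{2,0} (trapezoid, 4 panels, h=0.3750): 1.10502
I_{1,1} = 0.95727 + (0.95727 − 0.32635)/3 = 1.16758
I_{2,1} = 1.10502 + (1.10502 − 0.95727)/3 = 1.15427
I_{2,2} = 1.15427 + (1.15427 − 1.16758)/15 = 1.15338

1.153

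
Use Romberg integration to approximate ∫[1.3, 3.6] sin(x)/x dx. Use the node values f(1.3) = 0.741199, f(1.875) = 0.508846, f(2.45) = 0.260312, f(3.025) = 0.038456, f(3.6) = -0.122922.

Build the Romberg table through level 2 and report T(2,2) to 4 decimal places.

T(0,0) (trapezoid, 1 panel, h=2.3000): 0.711019
T(1,0) (trapezoid, 2 panels, h=1.1500): 0.654868
T(2,0) (trapezoid, 4 panels, h=0.5750): 0.642133
T(1,1) = 0.654868 + (0.654868 − 0.711019)/3 = 0.636151
T(2,1) = 0.642133 + (0.642133 − 0.654868)/3 = 0.637888
T(2,2) = 0.637888 + (0.637888 − 0.636151)/15 = 0.638004

0.6380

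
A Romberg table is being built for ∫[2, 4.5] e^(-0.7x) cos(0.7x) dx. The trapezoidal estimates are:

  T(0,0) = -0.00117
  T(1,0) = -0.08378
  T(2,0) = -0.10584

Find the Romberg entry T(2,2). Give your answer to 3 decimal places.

Richardson extrapolation on the trapezoidal column (denominator 4−1=3):
T(1,1) = (4·(-0.08378) − (-0.00117)) / 3 = -0.11132
T(2,1) = (4·(-0.10584) − (-0.08378)) / 3 = -0.11319
T(2,2) = (16·(-0.11319) − (-0.11132)) / 15 = -0.11331
(Column j=1 coincides with Simpson's rule on the same nodes.)

-0.113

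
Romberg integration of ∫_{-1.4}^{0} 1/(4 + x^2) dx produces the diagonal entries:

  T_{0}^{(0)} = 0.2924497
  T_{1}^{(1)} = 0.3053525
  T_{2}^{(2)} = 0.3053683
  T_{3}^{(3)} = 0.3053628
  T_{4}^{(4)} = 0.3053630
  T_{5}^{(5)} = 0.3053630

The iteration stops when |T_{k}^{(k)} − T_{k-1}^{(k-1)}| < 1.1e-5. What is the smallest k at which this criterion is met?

k = 3

|T_{1}^{(1)} − T_{0}^{(0)}| = 0.0129028 ≥ 1.1e-5
|T_{2}^{(2)} − T_{1}^{(1)}| = 0.0000158 ≥ 1.1e-5
|T_{3}^{(3)} − T_{2}^{(2)}| = 0.0000055 < 1.1e-5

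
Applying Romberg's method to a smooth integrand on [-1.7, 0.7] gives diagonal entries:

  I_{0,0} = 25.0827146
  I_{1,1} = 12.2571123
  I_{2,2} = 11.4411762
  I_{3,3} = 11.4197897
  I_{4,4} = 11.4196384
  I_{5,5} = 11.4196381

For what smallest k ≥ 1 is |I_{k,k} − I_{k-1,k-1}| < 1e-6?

k = 5

|I_{1,1} − I_{0,0}| = 12.8256023 ≥ 1e-6
|I_{2,2} − I_{1,1}| = 0.8159361 ≥ 1e-6
|I_{3,3} − I_{2,2}| = 0.0213865 ≥ 1e-6
|I_{4,4} − I_{3,3}| = 0.0001513 ≥ 1e-6
|I_{5,5} − I_{4,4}| = 0.0000003 < 1e-6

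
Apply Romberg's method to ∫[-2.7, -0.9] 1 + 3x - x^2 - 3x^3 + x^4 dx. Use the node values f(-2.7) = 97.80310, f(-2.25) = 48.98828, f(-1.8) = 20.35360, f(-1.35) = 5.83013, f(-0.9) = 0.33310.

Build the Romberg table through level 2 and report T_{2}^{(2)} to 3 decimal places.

53.708

T_{0}^{(0)} (trapezoid, 1 panel, h=1.8000): 88.32258
T_{1}^{(0)} (trapezoid, 2 panels, h=0.9000): 62.47953
T_{2}^{(0)} (trapezoid, 4 panels, h=0.4500): 55.90805
T_{1}^{(1)} = 62.47953 + (62.47953 − 88.32258)/3 = 53.86518
T_{2}^{(1)} = 55.90805 + (55.90805 − 62.47953)/3 = 53.71756
T_{2}^{(2)} = 53.71756 + (53.71756 − 53.86518)/15 = 53.70772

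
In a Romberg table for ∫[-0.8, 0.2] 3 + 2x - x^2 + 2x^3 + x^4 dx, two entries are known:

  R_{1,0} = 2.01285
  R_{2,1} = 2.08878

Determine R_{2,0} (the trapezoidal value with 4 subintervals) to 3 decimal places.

2.070

From R_{2,1} = (4·R_{2,0} − R_{1,0})/3, solve for R_{2,0}:
4·R_{2,0} = 3·2.08878 + 2.01285 = 8.27919
R_{2,0} = 2.06980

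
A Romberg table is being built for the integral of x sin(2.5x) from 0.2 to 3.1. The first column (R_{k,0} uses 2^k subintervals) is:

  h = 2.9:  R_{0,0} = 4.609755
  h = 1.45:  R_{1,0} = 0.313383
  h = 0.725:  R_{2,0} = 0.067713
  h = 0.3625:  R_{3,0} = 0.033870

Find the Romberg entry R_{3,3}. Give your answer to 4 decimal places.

0.0245

R_{1,1} = (4·0.313383 − 4.609755) / 3 = -1.118741
R_{2,1} = (4·0.067713 − 0.313383) / 3 = -0.014177
R_{3,1} = 0.033870 + (0.033870 − 0.067713)/3 = 0.022589
R_{2,2} = (16·(-0.014177) − (-1.118741)) / 15 = 0.059461
R_{3,2} = (16·0.022589 − (-0.014177)) / 15 = 0.025040
R_{3,3} = 0.025040 + (0.025040 − 0.059461)/63 = 0.024494
(Column j=1 coincides with Simpson's rule on the same nodes.)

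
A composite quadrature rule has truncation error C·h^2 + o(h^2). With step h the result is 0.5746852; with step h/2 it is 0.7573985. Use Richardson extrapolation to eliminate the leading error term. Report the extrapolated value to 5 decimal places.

Extrapolated value = (4·A(h/2) − A(h)) / (4 − 1)
= (4·0.7573985 − 0.5746852) / 3
= 2.4549088 / 3 = 0.8183029

0.81830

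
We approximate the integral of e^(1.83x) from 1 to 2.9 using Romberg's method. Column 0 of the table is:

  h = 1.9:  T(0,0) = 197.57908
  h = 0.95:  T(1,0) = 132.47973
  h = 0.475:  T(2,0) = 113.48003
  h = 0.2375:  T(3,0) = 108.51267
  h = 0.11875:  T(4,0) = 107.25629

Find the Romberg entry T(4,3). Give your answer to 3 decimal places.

T(2,1) = (4·113.48003 − 132.47973) / 3 = 107.14680
T(3,1) = (4·108.51267 − 113.48003) / 3 = 106.85688
T(4,1) = (4·107.25629 − 108.51267) / 3 = 106.83750
T(3,2) = (16·106.85688 − 107.14680) / 15 = 106.83755
T(4,2) = (16·106.83750 − 106.85688) / 15 = 106.83621
T(4,3) = 106.83621 + (106.83621 − 106.83755)/63 = 106.83619

106.836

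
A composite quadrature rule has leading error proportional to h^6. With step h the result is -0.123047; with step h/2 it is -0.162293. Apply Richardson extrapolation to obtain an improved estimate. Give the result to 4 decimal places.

The leading error scales as h^6; refining by a factor of 2 reduces it by 2^6 = 64.
Extrapolated value = (64·A(h/2) − A(h)) / (64 − 1)
= (64·(-0.162293) − (-0.123047)) / 63
= -10.263705 / 63 = -0.162916

-0.1629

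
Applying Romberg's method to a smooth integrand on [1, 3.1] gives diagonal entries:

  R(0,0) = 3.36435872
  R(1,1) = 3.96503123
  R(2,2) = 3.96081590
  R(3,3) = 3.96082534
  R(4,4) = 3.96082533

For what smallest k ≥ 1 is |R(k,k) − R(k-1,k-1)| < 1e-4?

k = 3

|R(1,1) − R(0,0)| = 0.60067251 ≥ 1e-4
|R(2,2) − R(1,1)| = 0.00421533 ≥ 1e-4
|R(3,3) − R(2,2)| = 0.00000944 < 1e-4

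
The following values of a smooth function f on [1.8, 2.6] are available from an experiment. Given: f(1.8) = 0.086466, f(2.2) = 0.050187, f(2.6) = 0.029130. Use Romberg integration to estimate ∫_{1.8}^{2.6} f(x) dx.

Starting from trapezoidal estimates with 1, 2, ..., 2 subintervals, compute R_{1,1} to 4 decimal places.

0.0422

R_{0,0} (trapezoid, 1 panel, h=0.8000): 0.046238
R_{1,0} (trapezoid, 2 panels, h=0.4000): 0.043194
R_{1,1} = 0.043194 + (0.043194 − 0.046238)/3 = 0.042179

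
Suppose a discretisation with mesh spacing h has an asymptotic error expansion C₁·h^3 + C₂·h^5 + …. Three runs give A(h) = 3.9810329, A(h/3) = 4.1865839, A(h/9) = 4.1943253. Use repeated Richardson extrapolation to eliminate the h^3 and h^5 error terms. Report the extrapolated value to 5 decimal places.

4.19462

First eliminate the h^3 term (factor 3^3 = 27):
  B₁ = (27·4.1865839 − 3.9810329)/26 = 4.1944897
  B₂ = (27·4.1943253 − 4.1865839)/26 = 4.1946230
Then eliminate the h^5 term (factor 3^5 = 243):
  (243·4.1946230 − 4.1944897)/242 = 4.1946236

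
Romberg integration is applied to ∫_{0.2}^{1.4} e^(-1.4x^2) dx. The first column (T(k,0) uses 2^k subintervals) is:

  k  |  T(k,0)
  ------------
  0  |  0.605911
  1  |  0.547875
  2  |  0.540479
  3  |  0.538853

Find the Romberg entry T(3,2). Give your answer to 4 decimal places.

0.5383

Richardson extrapolation on the trapezoidal column (denominator 4−1=3):
T(2,1) = 0.540479 + (0.540479 − 0.547875)/3 = 0.538014
T(3,1) = 0.538853 + (0.538853 − 0.540479)/3 = 0.538311
T(3,2) = (16·0.538311 − 0.538014) / 15 = 0.538331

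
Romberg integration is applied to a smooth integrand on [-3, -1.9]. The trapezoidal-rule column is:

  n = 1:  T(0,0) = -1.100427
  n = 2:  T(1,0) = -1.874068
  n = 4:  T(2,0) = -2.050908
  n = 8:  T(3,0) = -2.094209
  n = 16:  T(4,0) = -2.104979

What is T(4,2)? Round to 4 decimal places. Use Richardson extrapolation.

-2.1086

T(3,1) = (4·(-2.094209) − (-2.050908)) / 3 = -2.108643
T(4,1) = (4·(-2.104979) − (-2.094209)) / 3 = -2.108569
T(4,2) = (16·(-2.108569) − (-2.108643)) / 15 = -2.108564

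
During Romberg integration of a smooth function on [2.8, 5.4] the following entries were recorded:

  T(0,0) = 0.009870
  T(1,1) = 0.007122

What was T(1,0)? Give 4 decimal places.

From T(1,1) = (4·T(1,0) − T(0,0))/3, solve for T(1,0):
4·T(1,0) = 3·0.007122 + 0.009870 = 0.031236
T(1,0) = 0.007809

0.0078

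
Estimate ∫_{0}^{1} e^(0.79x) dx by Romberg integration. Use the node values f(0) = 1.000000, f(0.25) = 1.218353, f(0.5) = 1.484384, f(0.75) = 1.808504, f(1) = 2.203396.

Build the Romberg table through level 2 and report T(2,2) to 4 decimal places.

1.5233

T(0,0) (trapezoid, 1 panel, h=1.0000): 1.601698
T(1,0) (trapezoid, 2 panels, h=0.5000): 1.543041
T(2,0) (trapezoid, 4 panels, h=0.2500): 1.528235
T(1,1) = 1.543041 + (1.543041 − 1.601698)/3 = 1.523489
T(2,1) = 1.528235 + (1.528235 − 1.543041)/3 = 1.523300
T(2,2) = 1.523300 + (1.523300 − 1.523489)/15 = 1.523287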